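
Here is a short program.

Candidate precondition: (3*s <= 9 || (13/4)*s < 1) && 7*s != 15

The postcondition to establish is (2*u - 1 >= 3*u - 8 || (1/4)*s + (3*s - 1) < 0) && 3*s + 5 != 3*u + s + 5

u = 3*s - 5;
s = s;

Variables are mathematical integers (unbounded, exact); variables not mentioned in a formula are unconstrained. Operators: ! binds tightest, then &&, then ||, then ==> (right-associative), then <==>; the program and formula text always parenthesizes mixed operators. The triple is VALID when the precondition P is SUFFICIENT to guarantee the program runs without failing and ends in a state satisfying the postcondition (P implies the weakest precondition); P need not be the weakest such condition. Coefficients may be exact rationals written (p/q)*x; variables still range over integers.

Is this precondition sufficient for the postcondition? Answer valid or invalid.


Working backward. After the program, the postcondition (2*u - 1 >= 3*u - 8 || (1/4)*s + (3*s - 1) < 0) && 3*s + 5 != 3*u + s + 5 must hold; in canonical form it is (u <= 7 || (13/4)*s < 1) && 2*s != 3*u.
Before s := s: (u <= 7 || (13/4)*s < 1) && 2*s != 3*u
Before u := 3*s - 5: (3*s <= 12 || (13/4)*s < 1) && 7*s != 15
The weakest precondition is (3*s <= 12 || (13/4)*s < 1) && 7*s != 15.
Check whether (3*s <= 9 || (13/4)*s < 1) && 7*s != 15 implies it.
Every state satisfying the precondition satisfies the weakest precondition: the implication holds.
Answer: valid


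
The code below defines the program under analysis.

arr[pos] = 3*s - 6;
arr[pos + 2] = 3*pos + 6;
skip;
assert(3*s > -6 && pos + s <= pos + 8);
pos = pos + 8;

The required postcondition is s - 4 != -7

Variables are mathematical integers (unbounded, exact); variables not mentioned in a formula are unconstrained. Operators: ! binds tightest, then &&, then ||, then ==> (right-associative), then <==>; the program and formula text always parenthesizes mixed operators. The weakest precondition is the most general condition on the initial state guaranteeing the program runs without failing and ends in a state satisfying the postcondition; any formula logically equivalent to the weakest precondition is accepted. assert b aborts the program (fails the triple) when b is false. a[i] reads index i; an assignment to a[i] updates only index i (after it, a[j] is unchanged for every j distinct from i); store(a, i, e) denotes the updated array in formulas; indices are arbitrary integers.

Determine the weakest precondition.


Working backward. After the program, the postcondition s - 4 != -7 must hold; in canonical form it is s != -3.
Before pos := pos + 8: s != -3
Before assert 3*s > -6 && pos + s <= pos + 8: 3*s > -6 && s <= 8 && s != -3
Before skip: 3*s > -6 && s <= 8 && s != -3
Before arr[pos + 2] := 3*pos + 6: 3*s > -6 && s <= 8 && s != -3
Before arr[pos] := 3*s - 6: 3*s > -6 && s <= 8 && s != -3
Answer: WP = 3*s > -6 && s <= 8 && s != -3


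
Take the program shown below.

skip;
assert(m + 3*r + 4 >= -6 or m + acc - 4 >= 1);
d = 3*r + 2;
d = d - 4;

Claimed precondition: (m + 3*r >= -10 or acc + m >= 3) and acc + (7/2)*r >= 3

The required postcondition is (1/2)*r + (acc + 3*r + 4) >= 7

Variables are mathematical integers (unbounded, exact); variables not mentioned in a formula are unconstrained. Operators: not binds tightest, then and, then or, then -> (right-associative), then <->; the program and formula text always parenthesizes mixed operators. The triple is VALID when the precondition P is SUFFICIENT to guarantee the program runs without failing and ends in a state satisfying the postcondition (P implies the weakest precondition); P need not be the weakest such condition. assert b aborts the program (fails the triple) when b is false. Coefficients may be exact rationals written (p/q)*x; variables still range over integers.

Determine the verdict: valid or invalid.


Working backward. After the program, the postcondition (1/2)*r + (acc + 3*r + 4) >= 7 must hold; in canonical form it is acc + (7/2)*r >= 3.
Before d := d - 4: acc + (7/2)*r >= 3
Before d := 3*r + 2: acc + (7/2)*r >= 3
Before assert m + 3*r + 4 >= -6 or m + acc - 4 >= 1: (m + 3*r >= -10 or acc + m >= 5) and acc + (7/2)*r >= 3
Before skip: (m + 3*r >= -10 or acc + m >= 5) and acc + (7/2)*r >= 3
The weakest precondition is (m + 3*r >= -10 or acc + m >= 5) and acc + (7/2)*r >= 3.
Check whether (m + 3*r >= -10 or acc + m >= 3) and acc + (7/2)*r >= 3 implies it.
Countermodel: at the initial state acc = 10, m = -7, r = -2, the precondition holds but the weakest precondition fails.
Answer: invalid


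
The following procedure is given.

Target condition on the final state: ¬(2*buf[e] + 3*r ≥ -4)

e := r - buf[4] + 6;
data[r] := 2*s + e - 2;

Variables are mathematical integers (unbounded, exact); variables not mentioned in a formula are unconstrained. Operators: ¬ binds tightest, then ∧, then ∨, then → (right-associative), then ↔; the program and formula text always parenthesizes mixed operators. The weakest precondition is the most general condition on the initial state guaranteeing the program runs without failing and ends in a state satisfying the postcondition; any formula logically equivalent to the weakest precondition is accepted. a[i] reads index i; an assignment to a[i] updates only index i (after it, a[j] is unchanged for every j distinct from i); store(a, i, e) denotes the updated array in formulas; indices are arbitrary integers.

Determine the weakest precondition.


Working backward. After the program, ¬(2*buf[e] + 3*r ≥ -4) must hold.
Before data[r] := 2*s + e - 2: ¬(2*buf[e] + 3*r ≥ -4)
Before e := r - buf[4] + 6: ¬(2*buf[-buf[4] + r + 6] + 3*r ≥ -4)
Answer: WP = ¬(2*buf[-buf[4] + r + 6] + 3*r ≥ -4)


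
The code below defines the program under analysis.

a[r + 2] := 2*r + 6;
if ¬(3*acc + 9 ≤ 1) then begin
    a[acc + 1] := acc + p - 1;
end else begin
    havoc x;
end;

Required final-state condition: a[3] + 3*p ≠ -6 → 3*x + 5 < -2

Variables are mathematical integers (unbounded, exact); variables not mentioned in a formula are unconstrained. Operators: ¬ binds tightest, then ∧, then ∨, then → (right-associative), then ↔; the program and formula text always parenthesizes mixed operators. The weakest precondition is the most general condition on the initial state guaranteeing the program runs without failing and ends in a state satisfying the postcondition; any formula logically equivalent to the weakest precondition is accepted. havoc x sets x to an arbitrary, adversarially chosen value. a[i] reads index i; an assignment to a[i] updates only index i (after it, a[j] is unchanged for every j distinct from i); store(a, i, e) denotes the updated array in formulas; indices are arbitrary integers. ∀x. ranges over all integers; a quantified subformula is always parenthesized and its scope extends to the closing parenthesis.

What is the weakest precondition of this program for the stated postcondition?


Working backward. After the program, the postcondition a[3] + 3*p ≠ -6 → 3*x + 5 < -2 must hold; in canonical form it is a[3] + 3*p ≠ -6 → 3*x < -7.
Then branch requires store(a, acc + 1, acc + p - 1)[3] + 3*p ≠ -6 → 3*x < -7; else branch requires ∀x_1. (a[3] + 3*p ≠ -6 → 3*x_1 < -7).
Before the if: ((¬(3*acc ≤ -8)) → (store(a, acc + 1, acc + p - 1)[3] + 3*p ≠ -6 → 3*x < -7)) ∧ (3*acc ≤ -8 → (∀x_1. (a[3] + 3*p ≠ -6 → 3*x_1 < -7)))
Before a[r + 2] := 2*r + 6: ((¬(3*acc ≤ -8)) → (store(store(a, r + 2, 2*r + 6), acc + 1, acc + p - 1)[3] + 3*p ≠ -6 → 3*x < -7)) ∧ (3*acc ≤ -8 → (∀x_1. (store(a, r + 2, 2*r + 6)[3] + 3*p ≠ -6 → 3*x_1 < -7)))
Answer: WP = ((¬(3*acc ≤ -8)) → (store(store(a, r + 2, 2*r + 6), acc + 1, acc + p - 1)[3] + 3*p ≠ -6 → 3*x < -7)) ∧ (3*acc ≤ -8 → (∀x_1. (store(a, r + 2, 2*r + 6)[3] + 3*p ≠ -6 → 3*x_1 < -7)))


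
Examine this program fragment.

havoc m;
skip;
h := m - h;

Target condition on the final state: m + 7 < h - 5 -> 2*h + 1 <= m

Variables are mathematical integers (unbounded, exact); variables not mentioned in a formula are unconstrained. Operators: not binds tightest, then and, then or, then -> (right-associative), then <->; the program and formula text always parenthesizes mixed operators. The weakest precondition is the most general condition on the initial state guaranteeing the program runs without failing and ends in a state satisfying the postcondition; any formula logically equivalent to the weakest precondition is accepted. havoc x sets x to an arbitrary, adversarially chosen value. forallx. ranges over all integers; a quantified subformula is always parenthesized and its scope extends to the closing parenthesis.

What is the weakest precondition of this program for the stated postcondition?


Working backward. After the program, the postcondition m + 7 < h - 5 -> 2*h + 1 <= m must hold; in canonical form it is m < h - 12 -> 2*h <= m - 1.
Before h := m - h: h < -12 -> m <= 2*h - 1
Before skip: h < -12 -> m <= 2*h - 1
Before havoc m: forall m_1. (h < -12 -> m_1 <= 2*h - 1)
Answer: WP = forall m_1. (h < -12 -> m_1 <= 2*h - 1)


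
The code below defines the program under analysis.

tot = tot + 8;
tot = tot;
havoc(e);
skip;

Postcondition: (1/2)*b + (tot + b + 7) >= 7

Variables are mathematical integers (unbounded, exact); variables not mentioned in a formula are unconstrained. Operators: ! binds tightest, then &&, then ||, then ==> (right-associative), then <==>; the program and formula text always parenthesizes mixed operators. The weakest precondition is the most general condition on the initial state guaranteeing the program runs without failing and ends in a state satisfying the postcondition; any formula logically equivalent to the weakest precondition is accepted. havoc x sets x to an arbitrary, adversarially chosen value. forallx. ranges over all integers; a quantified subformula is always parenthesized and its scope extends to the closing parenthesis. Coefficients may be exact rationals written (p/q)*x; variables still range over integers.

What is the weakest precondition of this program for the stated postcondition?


Working backward. After the program, the postcondition (1/2)*b + (tot + b + 7) >= 7 must hold; in canonical form it is (3/2)*b + tot >= 0.
Before skip: (3/2)*b + tot >= 0
Before havoc e: (3/2)*b + tot >= 0
Before tot := tot: (3/2)*b + tot >= 0
Before tot := tot + 8: (3/2)*b + tot >= -8
Answer: WP = (3/2)*b + tot >= -8


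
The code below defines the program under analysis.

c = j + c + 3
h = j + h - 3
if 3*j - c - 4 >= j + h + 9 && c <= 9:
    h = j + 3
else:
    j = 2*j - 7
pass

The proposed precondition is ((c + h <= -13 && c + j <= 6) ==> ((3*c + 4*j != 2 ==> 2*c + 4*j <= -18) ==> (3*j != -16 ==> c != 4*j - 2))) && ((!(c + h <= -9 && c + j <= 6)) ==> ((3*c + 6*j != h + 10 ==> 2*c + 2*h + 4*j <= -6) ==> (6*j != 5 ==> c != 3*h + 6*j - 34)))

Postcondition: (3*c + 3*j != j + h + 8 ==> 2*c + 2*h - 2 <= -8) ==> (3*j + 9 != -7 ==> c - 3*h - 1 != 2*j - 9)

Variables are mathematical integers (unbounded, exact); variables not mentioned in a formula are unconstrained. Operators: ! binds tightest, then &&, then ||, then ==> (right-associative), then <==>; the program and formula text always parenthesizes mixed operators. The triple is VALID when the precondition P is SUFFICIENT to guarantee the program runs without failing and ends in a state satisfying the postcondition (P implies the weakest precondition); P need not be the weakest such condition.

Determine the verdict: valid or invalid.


Working backward. After the program, the postcondition (3*c + 3*j != j + h + 8 ==> 2*c + 2*h - 2 <= -8) ==> (3*j + 9 != -7 ==> c - 3*h - 1 != 2*j - 9) must hold; in canonical form it is (3*c + 2*j != h + 8 ==> 2*c + 2*h <= -6) ==> (3*j != -16 ==> c != 3*h + 2*j - 8).
Before skip: (3*c + 2*j != h + 8 ==> 2*c + 2*h <= -6) ==> (3*j != -16 ==> c != 3*h + 2*j - 8)
Then branch requires (3*c + j != 11 ==> 2*c + 2*j <= -12) ==> (3*j != -16 ==> c != 5*j + 1); else branch requires (3*c + 4*j != h + 22 ==> 2*c + 2*h <= -6) ==> (6*j != 5 ==> c != 3*h + 4*j - 22).
Before the if: ((2*j >= c + h + 13 && c <= 9) ==> ((3*c + j != 11 ==> 2*c + 2*j <= -12) ==> (3*j != -16 ==> c != 5*j + 1))) && ((!(2*j >= c + h + 13 && c <= 9)) ==> ((3*c + 4*j != h + 22 ==> 2*c + 2*h <= -6) ==> (6*j != 5 ==> c != 3*h + 4*j - 22)))
Before h := j + h - 3: ((j >= c + h + 10 && c <= 9) ==> ((3*c + j != 11 ==> 2*c + 2*j <= -12) ==> (3*j != -16 ==> c != 5*j + 1))) && ((!(j >= c + h + 10 && c <= 9)) ==> ((3*c + 3*j != h + 19 ==> 2*c + 2*h + 2*j <= 0) ==> (6*j != 5 ==> c != 3*h + 7*j - 31)))
Before c := j + c + 3: ((c + h <= -13 && c + j <= 6) ==> ((3*c + 4*j != 2 ==> 2*c + 4*j <= -18) ==> (3*j != -16 ==> c != 4*j - 2))) && ((!(c + h <= -13 && c + j <= 6)) ==> ((3*c + 6*j != h + 10 ==> 2*c + 2*h + 4*j <= -6) ==> (6*j != 5 ==> c != 3*h + 6*j - 34)))
The weakest precondition is ((c + h <= -13 && c + j <= 6) ==> ((3*c + 4*j != 2 ==> 2*c + 4*j <= -18) ==> (3*j != -16 ==> c != 4*j - 2))) && ((!(c + h <= -13 && c + j <= 6)) ==> ((3*c + 6*j != h + 10 ==> 2*c + 2*h + 4*j <= -6) ==> (6*j != 5 ==> c != 3*h + 6*j - 34))).
Check whether ((c + h <= -13 && c + j <= 6) ==> ((3*c + 4*j != 2 ==> 2*c + 4*j <= -18) ==> (3*j != -16 ==> c != 4*j - 2))) && ((!(c + h <= -9 && c + j <= 6)) ==> ((3*c + 6*j != h + 10 ==> 2*c + 2*h + 4*j <= -6) ==> (6*j != 5 ==> c != 3*h + 6*j - 34))) implies it.
Countermodel: at the initial state c = -13, h = 1, j = 3, the precondition holds but the weakest precondition fails.
Answer: invalid


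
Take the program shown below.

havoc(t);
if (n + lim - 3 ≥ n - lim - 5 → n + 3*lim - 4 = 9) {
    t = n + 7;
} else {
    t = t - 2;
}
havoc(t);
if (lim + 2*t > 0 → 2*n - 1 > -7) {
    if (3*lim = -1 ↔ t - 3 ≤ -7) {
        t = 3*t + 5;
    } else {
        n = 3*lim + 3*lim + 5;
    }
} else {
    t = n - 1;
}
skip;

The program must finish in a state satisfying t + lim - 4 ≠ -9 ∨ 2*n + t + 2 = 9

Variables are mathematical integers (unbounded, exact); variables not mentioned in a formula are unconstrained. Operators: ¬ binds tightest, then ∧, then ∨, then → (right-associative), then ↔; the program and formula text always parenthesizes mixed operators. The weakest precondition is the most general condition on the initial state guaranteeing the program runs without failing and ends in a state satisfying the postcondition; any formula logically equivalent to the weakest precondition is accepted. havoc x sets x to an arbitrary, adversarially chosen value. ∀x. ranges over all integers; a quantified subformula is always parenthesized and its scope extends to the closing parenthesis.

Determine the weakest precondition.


Working backward. After the program, the postcondition t + lim - 4 ≠ -9 ∨ 2*n + t + 2 = 9 must hold; in canonical form it is lim + t ≠ -5 ∨ 2*n + t = 7.
Before skip: lim + t ≠ -5 ∨ 2*n + t = 7
Then branch requires ((3*lim = -1 ↔ t ≤ -4) → (lim + 3*t ≠ -10 ∨ 2*n + 3*t = 2)) ∧ ((¬(3*lim = -1 ↔ t ≤ -4)) → (lim + t ≠ -5 ∨ 12*lim + t = -3)); else branch requires lim + n ≠ -4 ∨ 3*n = 8.
Before the if: ((lim + 2*t > 0 → 2*n > -6) → (((3*lim = -1 ↔ t ≤ -4) → (lim + 3*t ≠ -10 ∨ 2*n + 3*t = 2)) ∧ ((¬(3*lim = -1 ↔ t ≤ -4)) → (lim + t ≠ -5 ∨ 12*lim + t = -3)))) ∧ ((¬(lim + 2*t > 0 → 2*n > -6)) → (lim + n ≠ -4 ∨ 3*n = 8))
Before havoc t: ∀t_1. (((lim + 2*t_1 > 0 → 2*n > -6) → (((3*lim = -1 ↔ t_1 ≤ -4) → (lim + 3*t_1 ≠ -10 ∨ 2*n + 3*t_1 = 2)) ∧ ((¬(3*lim = -1 ↔ t_1 ≤ -4)) → (lim + t_1 ≠ -5 ∨ 12*lim + t_1 = -3)))) ∧ ((¬(lim + 2*t_1 > 0 → 2*n > -6)) → (lim + n ≠ -4 ∨ 3*n = 8)))
Then branch requires ∀t_1. (((lim + 2*t_1 > 0 → 2*n > -6) → (((3*lim = -1 ↔ t_1 ≤ -4) → (lim + 3*t_1 ≠ -10 ∨ 2*n + 3*t_1 = 2)) ∧ ((¬(3*lim = -1 ↔ t_1 ≤ -4)) → (lim + t_1 ≠ -5 ∨ 12*lim + t_1 = -3)))) ∧ ((¬(lim + 2*t_1 > 0 → 2*n > -6)) → (lim + n ≠ -4 ∨ 3*n = 8))); else branch requires ∀t_1. (((lim + 2*t_1 > 0 → 2*n > -6) → (((3*lim = -1 ↔ t_1 ≤ -4) → (lim + 3*t_1 ≠ -10 ∨ 2*n + 3*t_1 = 2)) ∧ ((¬(3*lim = -1 ↔ t_1 ≤ -4)) → (lim + t_1 ≠ -5 ∨ 12*lim + t_1 = -3)))) ∧ ((¬(lim + 2*t_1 > 0 → 2*n > -6)) → (lim + n ≠ -4 ∨ 3*n = 8))).
Before the if: ((2*lim ≥ -2 → 3*lim + n = 13) → (∀t_1. (((lim + 2*t_1 > 0 → 2*n > -6) → (((3*lim = -1 ↔ t_1 ≤ -4) → (lim + 3*t_1 ≠ -10 ∨ 2*n + 3*t_1 = 2)) ∧ ((¬(3*lim = -1 ↔ t_1 ≤ -4)) → (lim + t_1 ≠ -5 ∨ 12*lim + t_1 = -3)))) ∧ ((¬(lim + 2*t_1 > 0 → 2*n > -6)) → (lim + n ≠ -4 ∨ 3*n = 8))))) ∧ ((¬(2*lim ≥ -2 → 3*lim + n = 13)) → (∀t_1. (((lim + 2*t_1 > 0 → 2*n > -6) → (((3*lim = -1 ↔ t_1 ≤ -4) → (lim + 3*t_1 ≠ -10 ∨ 2*n + 3*t_1 = 2)) ∧ ((¬(3*lim = -1 ↔ t_1 ≤ -4)) → (lim + t_1 ≠ -5 ∨ 12*lim + t_1 = -3)))) ∧ ((¬(lim + 2*t_1 > 0 → 2*n > -6)) → (lim + n ≠ -4 ∨ 3*n = 8)))))
Before havoc t: ((2*lim ≥ -2 → 3*lim + n = 13) → (∀t_1. (((lim + 2*t_1 > 0 → 2*n > -6) → (((3*lim = -1 ↔ t_1 ≤ -4) → (lim + 3*t_1 ≠ -10 ∨ 2*n + 3*t_1 = 2)) ∧ ((¬(3*lim = -1 ↔ t_1 ≤ -4)) → (lim + t_1 ≠ -5 ∨ 12*lim + t_1 = -3)))) ∧ ((¬(lim + 2*t_1 > 0 → 2*n > -6)) → (lim + n ≠ -4 ∨ 3*n = 8))))) ∧ ((¬(2*lim ≥ -2 → 3*lim + n = 13)) → (∀t_1. (((lim + 2*t_1 > 0 → 2*n > -6) → (((3*lim = -1 ↔ t_1 ≤ -4) → (lim + 3*t_1 ≠ -10 ∨ 2*n + 3*t_1 = 2)) ∧ ((¬(3*lim = -1 ↔ t_1 ≤ -4)) → (lim + t_1 ≠ -5 ∨ 12*lim + t_1 = -3)))) ∧ ((¬(lim + 2*t_1 > 0 → 2*n > -6)) → (lim + n ≠ -4 ∨ 3*n = 8)))))
Answer: WP = ((2*lim ≥ -2 → 3*lim + n = 13) → (∀t_1. (((lim + 2*t_1 > 0 → 2*n > -6) → (((3*lim = -1 ↔ t_1 ≤ -4) → (lim + 3*t_1 ≠ -10 ∨ 2*n + 3*t_1 = 2)) ∧ ((¬(3*lim = -1 ↔ t_1 ≤ -4)) → (lim + t_1 ≠ -5 ∨ 12*lim + t_1 = -3)))) ∧ ((¬(lim + 2*t_1 > 0 → 2*n > -6)) → (lim + n ≠ -4 ∨ 3*n = 8))))) ∧ ((¬(2*lim ≥ -2 → 3*lim + n = 13)) → (∀t_1. (((lim + 2*t_1 > 0 → 2*n > -6) → (((3*lim = -1 ↔ t_1 ≤ -4) → (lim + 3*t_1 ≠ -10 ∨ 2*n + 3*t_1 = 2)) ∧ ((¬(3*lim = -1 ↔ t_1 ≤ -4)) → (lim + t_1 ≠ -5 ∨ 12*lim + t_1 = -3)))) ∧ ((¬(lim + 2*t_1 > 0 → 2*n > -6)) → (lim + n ≠ -4 ∨ 3*n = 8)))))


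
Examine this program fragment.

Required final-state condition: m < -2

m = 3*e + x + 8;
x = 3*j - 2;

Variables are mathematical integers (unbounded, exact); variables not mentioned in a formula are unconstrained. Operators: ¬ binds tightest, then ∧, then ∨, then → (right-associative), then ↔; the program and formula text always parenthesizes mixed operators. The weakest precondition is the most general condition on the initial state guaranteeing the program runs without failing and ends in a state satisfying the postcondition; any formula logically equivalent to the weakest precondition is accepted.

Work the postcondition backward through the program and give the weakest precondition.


Working backward. After the program, m < -2 must hold.
Before x := 3*j - 2: m < -2
Before m := 3*e + x + 8: 3*e + x < -10
Answer: WP = 3*e + x < -10


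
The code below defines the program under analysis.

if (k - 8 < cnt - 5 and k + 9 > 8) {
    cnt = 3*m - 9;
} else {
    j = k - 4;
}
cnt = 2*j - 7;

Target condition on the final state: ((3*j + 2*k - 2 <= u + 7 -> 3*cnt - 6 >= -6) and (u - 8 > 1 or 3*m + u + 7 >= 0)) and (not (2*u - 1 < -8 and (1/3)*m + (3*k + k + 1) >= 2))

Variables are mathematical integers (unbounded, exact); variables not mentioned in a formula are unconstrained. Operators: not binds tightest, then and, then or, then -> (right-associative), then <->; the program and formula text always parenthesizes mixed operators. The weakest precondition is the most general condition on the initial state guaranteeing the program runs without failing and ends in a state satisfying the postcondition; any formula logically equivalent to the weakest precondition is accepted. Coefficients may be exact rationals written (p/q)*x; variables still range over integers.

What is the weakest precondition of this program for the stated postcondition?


Working backward. After the program, the postcondition ((3*j + 2*k - 2 <= u + 7 -> 3*cnt - 6 >= -6) and (u - 8 > 1 or 3*m + u + 7 >= 0)) and (not (2*u - 1 < -8 and (1/3)*m + (3*k + k + 1) >= 2)) must hold; in canonical form it is (3*j + 2*k <= u + 9 -> 3*cnt >= 0) and (u > 9 or 3*m + u >= -7) and (not (2*u < -7 and 4*k + (1/3)*m >= 1)).
Before cnt := 2*j - 7: (3*j + 2*k <= u + 9 -> 6*j >= 21) and (u > 9 or 3*m + u >= -7) and (not (2*u < -7 and 4*k + (1/3)*m >= 1))
Then branch requires (3*j + 2*k <= u + 9 -> 6*j >= 21) and (u > 9 or 3*m + u >= -7) and (not (2*u < -7 and 4*k + (1/3)*m >= 1)); else branch requires (5*k <= u + 21 -> 6*k >= 45) and (u > 9 or 3*m + u >= -7) and (not (2*u < -7 and 4*k + (1/3)*m >= 1)).
Before the if: ((k < cnt + 3 and k > -1) -> ((3*j + 2*k <= u + 9 -> 6*j >= 21) and (u > 9 or 3*m + u >= -7) and (not (2*u < -7 and 4*k + (1/3)*m >= 1)))) and ((not (k < cnt + 3 and k > -1)) -> ((5*k <= u + 21 -> 6*k >= 45) and (u > 9 or 3*m + u >= -7) and (not (2*u < -7 and 4*k + (1/3)*m >= 1))))
Answer: WP = ((k < cnt + 3 and k > -1) -> ((3*j + 2*k <= u + 9 -> 6*j >= 21) and (u > 9 or 3*m + u >= -7) and (not (2*u < -7 and 4*k + (1/3)*m >= 1)))) and ((not (k < cnt + 3 and k > -1)) -> ((5*k <= u + 21 -> 6*k >= 45) and (u > 9 or 3*m + u >= -7) and (not (2*u < -7 and 4*k + (1/3)*m >= 1))))


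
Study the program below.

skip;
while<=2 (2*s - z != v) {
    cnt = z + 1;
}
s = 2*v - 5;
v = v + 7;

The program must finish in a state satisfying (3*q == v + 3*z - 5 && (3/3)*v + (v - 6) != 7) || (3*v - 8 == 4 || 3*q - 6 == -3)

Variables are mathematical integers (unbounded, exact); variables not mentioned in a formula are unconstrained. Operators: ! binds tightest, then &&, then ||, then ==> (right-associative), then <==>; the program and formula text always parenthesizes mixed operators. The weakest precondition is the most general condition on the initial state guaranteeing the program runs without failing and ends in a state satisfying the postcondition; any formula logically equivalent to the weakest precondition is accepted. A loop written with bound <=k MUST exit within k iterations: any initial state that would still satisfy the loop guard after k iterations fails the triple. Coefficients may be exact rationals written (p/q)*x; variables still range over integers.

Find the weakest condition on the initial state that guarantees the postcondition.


Working backward. After the program, the postcondition (3*q == v + 3*z - 5 && (3/3)*v + (v - 6) != 7) || (3*v - 8 == 4 || 3*q - 6 == -3) must hold; in canonical form it is (3*q == v + 3*z - 5 && 2*v != 13) || 3*v == 12 || 3*q == 3.
Before v := v + 7: (3*q == v + 3*z + 2 && 2*v != -1) || 3*v == -9 || 3*q == 3
Before s := 2*v - 5: (3*q == v + 3*z + 2 && 2*v != -1) || 3*v == -9 || 3*q == 3
Before the loop (bound <=2), unroll the exhaustion recursion (WP_0 = exit-now case; WP_j = one more guarded iteration, up to j = 2):
  WP_0: (!(2*s != v + z)) && ((3*q == v + 3*z + 2 && 2*v != -1) || 3*v == -9 || 3*q == 3)
  WP_1: (2*s != v + z ==> ((!(2*s != v + z)) && ((3*q == v + 3*z + 2 && 2*v != -1) || 3*v == -9 || 3*q == 3))) && ((!(2*s != v + z)) ==> ((3*q == v + 3*z + 2 && 2*v != -1) || 3*v == -9 || 3*q == 3))
  WP_2: (2*s != v + z ==> ((2*s != v + z ==> ((!(2*s != v + z)) && ((3*q == v + 3*z + 2 && 2*v != -1) || 3*v == -9 || 3*q == 3))) && ((!(2*s != v + z)) ==> ((3*q == v + 3*z + 2 && 2*v != -1) || 3*v == -9 || 3*q == 3)))) && ((!(2*s != v + z)) ==> ((3*q == v + 3*z + 2 && 2*v != -1) || 3*v == -9 || 3*q == 3))
So before the loop: (2*s != v + z ==> ((2*s != v + z ==> ((!(2*s != v + z)) && ((3*q == v + 3*z + 2 && 2*v != -1) || 3*v == -9 || 3*q == 3))) && ((!(2*s != v + z)) ==> ((3*q == v + 3*z + 2 && 2*v != -1) || 3*v == -9 || 3*q == 3)))) && ((!(2*s != v + z)) ==> ((3*q == v + 3*z + 2 && 2*v != -1) || 3*v == -9 || 3*q == 3))
Before skip: (2*s != v + z ==> ((2*s != v + z ==> ((!(2*s != v + z)) && ((3*q == v + 3*z + 2 && 2*v != -1) || 3*v == -9 || 3*q == 3))) && ((!(2*s != v + z)) ==> ((3*q == v + 3*z + 2 && 2*v != -1) || 3*v == -9 || 3*q == 3)))) && ((!(2*s != v + z)) ==> ((3*q == v + 3*z + 2 && 2*v != -1) || 3*v == -9 || 3*q == 3))
Answer: WP = (2*s != v + z ==> ((2*s != v + z ==> ((!(2*s != v + z)) && ((3*q == v + 3*z + 2 && 2*v != -1) || 3*v == -9 || 3*q == 3))) && ((!(2*s != v + z)) ==> ((3*q == v + 3*z + 2 && 2*v != -1) || 3*v == -9 || 3*q == 3)))) && ((!(2*s != v + z)) ==> ((3*q == v + 3*z + 2 && 2*v != -1) || 3*v == -9 || 3*q == 3))


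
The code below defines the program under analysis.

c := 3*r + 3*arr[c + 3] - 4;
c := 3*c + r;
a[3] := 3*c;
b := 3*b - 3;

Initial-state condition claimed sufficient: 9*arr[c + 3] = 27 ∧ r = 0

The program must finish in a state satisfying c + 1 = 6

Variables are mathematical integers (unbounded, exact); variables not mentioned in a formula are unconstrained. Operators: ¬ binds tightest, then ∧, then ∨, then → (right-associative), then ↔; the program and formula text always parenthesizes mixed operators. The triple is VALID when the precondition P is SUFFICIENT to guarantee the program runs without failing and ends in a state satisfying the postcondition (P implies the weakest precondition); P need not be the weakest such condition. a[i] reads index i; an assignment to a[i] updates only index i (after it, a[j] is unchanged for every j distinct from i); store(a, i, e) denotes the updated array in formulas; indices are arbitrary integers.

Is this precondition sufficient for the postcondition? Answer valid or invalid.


Working backward. After the program, the postcondition c + 1 = 6 must hold; in canonical form it is c = 5.
Before b := 3*b - 3: c = 5
Before a[3] := 3*c: c = 5
Before c := 3*c + r: 3*c + r = 5
Before c := 3*r + 3*arr[c + 3] - 4: 9*arr[c + 3] + 10*r = 17
The weakest precondition is 9*arr[c + 3] + 10*r = 17.
Check whether 9*arr[c + 3] = 27 ∧ r = 0 implies it.
Countermodel: at the initial state arr = {[0] = 3, elsewhere 3}, c = -3, r = 0, the precondition holds but the weakest precondition fails.
Answer: invalid


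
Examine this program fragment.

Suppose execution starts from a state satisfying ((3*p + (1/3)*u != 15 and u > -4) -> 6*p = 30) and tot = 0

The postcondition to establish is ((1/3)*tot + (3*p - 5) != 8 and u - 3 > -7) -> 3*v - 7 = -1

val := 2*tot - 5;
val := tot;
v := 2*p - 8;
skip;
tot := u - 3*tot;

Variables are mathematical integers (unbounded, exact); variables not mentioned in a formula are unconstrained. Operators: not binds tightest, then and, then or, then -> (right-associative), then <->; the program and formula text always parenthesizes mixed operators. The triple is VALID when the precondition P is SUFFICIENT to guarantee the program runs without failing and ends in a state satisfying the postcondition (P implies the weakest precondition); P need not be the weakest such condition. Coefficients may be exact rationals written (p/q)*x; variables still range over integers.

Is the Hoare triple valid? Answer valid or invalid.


Working backward. After the program, the postcondition ((1/3)*tot + (3*p - 5) != 8 and u - 3 > -7) -> 3*v - 7 = -1 must hold; in canonical form it is (3*p + (1/3)*tot != 13 and u > -4) -> 3*v = 6.
Before tot := u - 3*tot: (3*p + (1/3)*u != tot + 13 and u > -4) -> 3*v = 6
Before skip: (3*p + (1/3)*u != tot + 13 and u > -4) -> 3*v = 6
Before v := 2*p - 8: (3*p + (1/3)*u != tot + 13 and u > -4) -> 6*p = 30
Before val := tot: (3*p + (1/3)*u != tot + 13 and u > -4) -> 6*p = 30
Before val := 2*tot - 5: (3*p + (1/3)*u != tot + 13 and u > -4) -> 6*p = 30
The weakest precondition is (3*p + (1/3)*u != tot + 13 and u > -4) -> 6*p = 30.
Check whether ((3*p + (1/3)*u != 15 and u > -4) -> 6*p = 30) and tot = 0 implies it.
Countermodel: at the initial state p = 0, tot = 0, u = 45, the precondition holds but the weakest precondition fails.
Answer: invalid


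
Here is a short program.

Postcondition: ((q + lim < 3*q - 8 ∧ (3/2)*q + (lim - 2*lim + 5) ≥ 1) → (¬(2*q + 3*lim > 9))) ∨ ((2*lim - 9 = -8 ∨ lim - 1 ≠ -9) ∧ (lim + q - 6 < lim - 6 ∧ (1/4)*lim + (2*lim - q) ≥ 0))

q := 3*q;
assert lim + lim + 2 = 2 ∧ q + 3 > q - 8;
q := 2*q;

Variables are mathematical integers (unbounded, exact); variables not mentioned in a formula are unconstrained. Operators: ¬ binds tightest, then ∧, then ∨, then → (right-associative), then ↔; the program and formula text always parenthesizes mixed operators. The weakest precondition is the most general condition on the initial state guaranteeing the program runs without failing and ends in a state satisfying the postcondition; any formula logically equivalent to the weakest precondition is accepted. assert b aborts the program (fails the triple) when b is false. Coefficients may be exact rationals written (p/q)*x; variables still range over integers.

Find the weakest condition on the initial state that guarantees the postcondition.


Working backward. After the program, the postcondition ((q + lim < 3*q - 8 ∧ (3/2)*q + (lim - 2*lim + 5) ≥ 1) → (¬(2*q + 3*lim > 9))) ∨ ((2*lim - 9 = -8 ∨ lim - 1 ≠ -9) ∧ (lim + q - 6 < lim - 6 ∧ (1/4)*lim + (2*lim - q) ≥ 0)) must hold; in canonical form it is ((lim < 2*q - 8 ∧ (3/2)*q ≥ lim - 4) → (¬(3*lim + 2*q > 9))) ∨ ((2*lim = 1 ∨ lim ≠ -8) ∧ q < 0 ∧ (9/4)*lim ≥ q).
Before q := 2*q: ((lim < 4*q - 8 ∧ 3*q ≥ lim - 4) → (¬(3*lim + 4*q > 9))) ∨ ((2*lim = 1 ∨ lim ≠ -8) ∧ 2*q < 0 ∧ (9/4)*lim ≥ 2*q)
Before assert lim + lim + 2 = 2 ∧ q + 3 > q - 8: 2*lim = 0 ∧ (((lim < 4*q - 8 ∧ 3*q ≥ lim - 4) → (¬(3*lim + 4*q > 9))) ∨ ((2*lim = 1 ∨ lim ≠ -8) ∧ 2*q < 0 ∧ (9/4)*lim ≥ 2*q))
Before q := 3*q: 2*lim = 0 ∧ (((lim < 12*q - 8 ∧ 9*q ≥ lim - 4) → (¬(3*lim + 12*q > 9))) ∨ ((2*lim = 1 ∨ lim ≠ -8) ∧ 6*q < 0 ∧ (9/4)*lim ≥ 6*q))
Answer: WP = 2*lim = 0 ∧ (((lim < 12*q - 8 ∧ 9*q ≥ lim - 4) → (¬(3*lim + 12*q > 9))) ∨ ((2*lim = 1 ∨ lim ≠ -8) ∧ 6*q < 0 ∧ (9/4)*lim ≥ 6*q))


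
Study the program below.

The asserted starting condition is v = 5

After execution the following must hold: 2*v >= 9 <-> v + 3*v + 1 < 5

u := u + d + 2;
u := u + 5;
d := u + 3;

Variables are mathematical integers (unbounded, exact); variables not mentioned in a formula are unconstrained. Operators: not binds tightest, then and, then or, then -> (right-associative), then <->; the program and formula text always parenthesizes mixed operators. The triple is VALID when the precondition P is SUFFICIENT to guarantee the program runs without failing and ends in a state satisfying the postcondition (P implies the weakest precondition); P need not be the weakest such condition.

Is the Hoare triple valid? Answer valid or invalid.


Working backward. After the program, the postcondition 2*v >= 9 <-> v + 3*v + 1 < 5 must hold; in canonical form it is 2*v >= 9 <-> 4*v < 4.
Before d := u + 3: 2*v >= 9 <-> 4*v < 4
Before u := u + 5: 2*v >= 9 <-> 4*v < 4
Before u := u + d + 2: 2*v >= 9 <-> 4*v < 4
The weakest precondition is 2*v >= 9 <-> 4*v < 4.
Check whether v = 5 implies it.
Countermodel: at the initial state v = 5, the precondition holds but the weakest precondition fails.
Answer: invalid


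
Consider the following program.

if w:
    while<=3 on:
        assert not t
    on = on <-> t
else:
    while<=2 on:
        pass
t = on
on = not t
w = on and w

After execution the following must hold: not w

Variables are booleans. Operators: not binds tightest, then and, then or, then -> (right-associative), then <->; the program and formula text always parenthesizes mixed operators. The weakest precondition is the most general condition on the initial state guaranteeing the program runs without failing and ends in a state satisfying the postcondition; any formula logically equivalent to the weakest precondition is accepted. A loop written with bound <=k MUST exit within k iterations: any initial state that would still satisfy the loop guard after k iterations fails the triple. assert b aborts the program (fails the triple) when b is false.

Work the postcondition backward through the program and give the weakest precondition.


Working backward. After the program, not w must hold.
Before w := on and w: not (on and w)
Before on := not t: not ((not t) and w)
Before t := on: not ((not on) and w)
Then branch requires (on -> ((not t) and (on -> ((not t) and (on -> ((not t) and (not on) and (not ((not (on <-> t)) and w)))) and ((not on) -> (not ((not (on <-> t)) and w))))) and ((not on) -> (not ((not (on <-> t)) and w))))) and ((not on) -> (not ((not (on <-> t)) and w))); else branch requires (on -> ((on -> ((not on) and (not ((not on) and w)))) and ((not on) -> (not ((not on) and w))))) and ((not on) -> (not ((not on) and w))).
Before the if: (w -> ((on -> ((not t) and (on -> ((not t) and (on -> ((not t) and (not on) and (not ((not (on <-> t)) and w)))) and ((not on) -> (not ((not (on <-> t)) and w))))) and ((not on) -> (not ((not (on <-> t)) and w))))) and ((not on) -> (not ((not (on <-> t)) and w))))) and ((not w) -> ((on -> ((on -> ((not on) and (not ((not on) and w)))) and ((not on) -> (not ((not on) and w))))) and ((not on) -> (not ((not on) and w)))))
Answer: WP = (w -> ((on -> ((not t) and (on -> ((not t) and (on -> ((not t) and (not on) and (not ((not (on <-> t)) and w)))) and ((not on) -> (not ((not (on <-> t)) and w))))) and ((not on) -> (not ((not (on <-> t)) and w))))) and ((not on) -> (not ((not (on <-> t)) and w))))) and ((not w) -> ((on -> ((on -> ((not on) and (not ((not on) and w)))) and ((not on) -> (not ((not on) and w))))) and ((not on) -> (not ((not on) and w)))))


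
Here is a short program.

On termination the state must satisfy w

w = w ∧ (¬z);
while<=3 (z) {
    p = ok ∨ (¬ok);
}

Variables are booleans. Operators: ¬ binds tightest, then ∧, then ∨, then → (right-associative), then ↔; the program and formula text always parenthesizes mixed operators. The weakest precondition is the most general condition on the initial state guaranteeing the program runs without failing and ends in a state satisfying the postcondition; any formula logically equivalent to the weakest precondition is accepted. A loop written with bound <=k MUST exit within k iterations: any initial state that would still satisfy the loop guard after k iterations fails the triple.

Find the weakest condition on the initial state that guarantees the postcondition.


Working backward. After the program, w must hold.
Before the loop (bound <=3), unroll the exhaustion recursion (WP_0 = exit-now case; WP_j = one more guarded iteration, up to j = 3):
  WP_0: (¬z) ∧ w
  WP_1: (z → ((¬z) ∧ w)) ∧ ((¬z) → w)
  WP_2: (z → ((z → ((¬z) ∧ w)) ∧ ((¬z) → w))) ∧ ((¬z) → w)
  WP_3: (z → ((z → ((z → ((¬z) ∧ w)) ∧ ((¬z) → w))) ∧ ((¬z) → w))) ∧ ((¬z) → w)
So before the loop: (z → ((z → ((z → ((¬z) ∧ w)) ∧ ((¬z) → w))) ∧ ((¬z) → w))) ∧ ((¬z) → w)
Before w := w ∧ (¬z): (z → ((z → ((z → ((¬z) ∧ w)) ∧ ((¬z) → (w ∧ (¬z))))) ∧ ((¬z) → (w ∧ (¬z))))) ∧ ((¬z) → (w ∧ (¬z)))
Answer: WP = (z → ((z → ((z → ((¬z) ∧ w)) ∧ ((¬z) → (w ∧ (¬z))))) ∧ ((¬z) → (w ∧ (¬z))))) ∧ ((¬z) → (w ∧ (¬z)))


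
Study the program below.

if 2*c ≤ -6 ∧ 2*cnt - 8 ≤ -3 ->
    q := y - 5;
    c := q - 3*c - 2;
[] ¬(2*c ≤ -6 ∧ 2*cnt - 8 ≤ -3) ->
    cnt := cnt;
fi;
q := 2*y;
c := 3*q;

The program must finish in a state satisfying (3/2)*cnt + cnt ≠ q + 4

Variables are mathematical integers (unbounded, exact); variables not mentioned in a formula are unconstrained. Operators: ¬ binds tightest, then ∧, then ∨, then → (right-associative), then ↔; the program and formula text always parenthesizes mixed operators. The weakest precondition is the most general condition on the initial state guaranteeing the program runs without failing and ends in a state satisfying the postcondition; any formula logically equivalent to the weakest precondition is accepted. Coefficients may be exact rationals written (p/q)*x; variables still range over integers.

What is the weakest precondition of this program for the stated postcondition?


Working backward. After the program, the postcondition (3/2)*cnt + cnt ≠ q + 4 must hold; in canonical form it is (5/2)*cnt ≠ q + 4.
Before c := 3*q: (5/2)*cnt ≠ q + 4
Before q := 2*y: (5/2)*cnt ≠ 2*y + 4
Then branch requires (5/2)*cnt ≠ 2*y + 4; else branch requires (5/2)*cnt ≠ 2*y + 4.
Before the if: ((2*c ≤ -6 ∧ 2*cnt ≤ 5) → (5/2)*cnt ≠ 2*y + 4) ∧ ((¬(2*c ≤ -6 ∧ 2*cnt ≤ 5)) → (5/2)*cnt ≠ 2*y + 4)
Answer: WP = ((2*c ≤ -6 ∧ 2*cnt ≤ 5) → (5/2)*cnt ≠ 2*y + 4) ∧ ((¬(2*c ≤ -6 ∧ 2*cnt ≤ 5)) → (5/2)*cnt ≠ 2*y + 4)


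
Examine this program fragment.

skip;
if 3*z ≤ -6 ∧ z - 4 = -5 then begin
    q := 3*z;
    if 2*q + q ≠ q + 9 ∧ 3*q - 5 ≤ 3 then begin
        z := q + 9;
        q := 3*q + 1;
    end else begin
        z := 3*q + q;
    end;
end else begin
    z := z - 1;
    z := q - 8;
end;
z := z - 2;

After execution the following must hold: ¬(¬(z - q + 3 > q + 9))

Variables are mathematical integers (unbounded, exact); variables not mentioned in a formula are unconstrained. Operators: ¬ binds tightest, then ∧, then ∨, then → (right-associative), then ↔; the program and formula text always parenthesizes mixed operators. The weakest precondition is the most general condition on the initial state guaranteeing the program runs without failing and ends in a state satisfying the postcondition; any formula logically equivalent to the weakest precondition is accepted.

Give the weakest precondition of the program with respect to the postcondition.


Working backward. After the program, the postcondition ¬(¬(z - q + 3 > q + 9)) must hold; in canonical form it is z > 2*q + 6.
Before z := z - 2: z > 2*q + 8
Then branch requires ((6*z ≠ 9 ∧ 9*z ≤ 8) → 15*z < -1) ∧ ((¬(6*z ≠ 9 ∧ 9*z ≤ 8)) → 6*z > 8); else branch requires q < -16.
Before the if: ((3*z ≤ -6 ∧ z = -1) → (((6*z ≠ 9 ∧ 9*z ≤ 8) → 15*z < -1) ∧ ((¬(6*z ≠ 9 ∧ 9*z ≤ 8)) → 6*z > 8))) ∧ ((¬(3*z ≤ -6 ∧ z = -1)) → q < -16)
Before skip: ((3*z ≤ -6 ∧ z = -1) → (((6*z ≠ 9 ∧ 9*z ≤ 8) → 15*z < -1) ∧ ((¬(6*z ≠ 9 ∧ 9*z ≤ 8)) → 6*z > 8))) ∧ ((¬(3*z ≤ -6 ∧ z = -1)) → q < -16)
Answer: WP = ((3*z ≤ -6 ∧ z = -1) → (((6*z ≠ 9 ∧ 9*z ≤ 8) → 15*z < -1) ∧ ((¬(6*z ≠ 9 ∧ 9*z ≤ 8)) → 6*z > 8))) ∧ ((¬(3*z ≤ -6 ∧ z = -1)) → q < -16)


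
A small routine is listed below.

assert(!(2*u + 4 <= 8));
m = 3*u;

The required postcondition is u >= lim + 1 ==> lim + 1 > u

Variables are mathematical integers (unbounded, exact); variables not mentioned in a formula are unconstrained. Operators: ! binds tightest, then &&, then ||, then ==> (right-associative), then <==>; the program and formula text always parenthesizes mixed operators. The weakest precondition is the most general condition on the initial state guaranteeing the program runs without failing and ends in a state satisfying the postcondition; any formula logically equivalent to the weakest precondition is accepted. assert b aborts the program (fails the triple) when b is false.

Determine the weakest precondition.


Working backward. After the program, the postcondition u >= lim + 1 ==> lim + 1 > u must hold; in canonical form it is u >= lim + 1 ==> lim > u - 1.
Before m := 3*u: u >= lim + 1 ==> lim > u - 1
Before assert !(2*u + 4 <= 8): (!(2*u <= 4)) && (u >= lim + 1 ==> lim > u - 1)
Answer: WP = (!(2*u <= 4)) && (u >= lim + 1 ==> lim > u - 1)


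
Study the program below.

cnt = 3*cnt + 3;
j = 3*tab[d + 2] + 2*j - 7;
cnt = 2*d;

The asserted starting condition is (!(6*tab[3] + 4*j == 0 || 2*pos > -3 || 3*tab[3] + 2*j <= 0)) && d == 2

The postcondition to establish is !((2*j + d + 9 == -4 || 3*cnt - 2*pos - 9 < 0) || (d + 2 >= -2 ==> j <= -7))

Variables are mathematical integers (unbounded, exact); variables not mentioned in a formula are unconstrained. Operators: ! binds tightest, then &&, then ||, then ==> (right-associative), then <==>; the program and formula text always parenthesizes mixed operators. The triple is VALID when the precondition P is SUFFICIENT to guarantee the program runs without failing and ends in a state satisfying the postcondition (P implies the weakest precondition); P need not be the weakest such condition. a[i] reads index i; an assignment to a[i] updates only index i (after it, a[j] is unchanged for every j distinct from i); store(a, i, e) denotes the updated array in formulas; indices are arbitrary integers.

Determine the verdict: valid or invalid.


Working backward. After the program, the postcondition !((2*j + d + 9 == -4 || 3*cnt - 2*pos - 9 < 0) || (d + 2 >= -2 ==> j <= -7)) must hold; in canonical form it is !(d + 2*j == -13 || 3*cnt < 2*pos + 9 || (d >= -4 ==> j <= -7)).
Before cnt := 2*d: !(d + 2*j == -13 || 6*d < 2*pos + 9 || (d >= -4 ==> j <= -7))
Before j := 3*tab[d + 2] + 2*j - 7: !(6*tab[d + 2] + d + 4*j == 1 || 6*d < 2*pos + 9 || (d >= -4 ==> 3*tab[d + 2] + 2*j <= 0))
Before cnt := 3*cnt + 3: !(6*tab[d + 2] + d + 4*j == 1 || 6*d < 2*pos + 9 || (d >= -4 ==> 3*tab[d + 2] + 2*j <= 0))
The weakest precondition is !(6*tab[d + 2] + d + 4*j == 1 || 6*d < 2*pos + 9 || (d >= -4 ==> 3*tab[d + 2] + 2*j <= 0)).
Check whether (!(6*tab[3] + 4*j == 0 || 2*pos > -3 || 3*tab[3] + 2*j <= 0)) && d == 2 implies it.
Countermodel: at the initial state d = 2, j = -1, pos = -2, tab = {[3] = 1, [4] = 0, elsewhere 1}, the precondition holds but the weakest precondition fails.
Answer: invalid
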